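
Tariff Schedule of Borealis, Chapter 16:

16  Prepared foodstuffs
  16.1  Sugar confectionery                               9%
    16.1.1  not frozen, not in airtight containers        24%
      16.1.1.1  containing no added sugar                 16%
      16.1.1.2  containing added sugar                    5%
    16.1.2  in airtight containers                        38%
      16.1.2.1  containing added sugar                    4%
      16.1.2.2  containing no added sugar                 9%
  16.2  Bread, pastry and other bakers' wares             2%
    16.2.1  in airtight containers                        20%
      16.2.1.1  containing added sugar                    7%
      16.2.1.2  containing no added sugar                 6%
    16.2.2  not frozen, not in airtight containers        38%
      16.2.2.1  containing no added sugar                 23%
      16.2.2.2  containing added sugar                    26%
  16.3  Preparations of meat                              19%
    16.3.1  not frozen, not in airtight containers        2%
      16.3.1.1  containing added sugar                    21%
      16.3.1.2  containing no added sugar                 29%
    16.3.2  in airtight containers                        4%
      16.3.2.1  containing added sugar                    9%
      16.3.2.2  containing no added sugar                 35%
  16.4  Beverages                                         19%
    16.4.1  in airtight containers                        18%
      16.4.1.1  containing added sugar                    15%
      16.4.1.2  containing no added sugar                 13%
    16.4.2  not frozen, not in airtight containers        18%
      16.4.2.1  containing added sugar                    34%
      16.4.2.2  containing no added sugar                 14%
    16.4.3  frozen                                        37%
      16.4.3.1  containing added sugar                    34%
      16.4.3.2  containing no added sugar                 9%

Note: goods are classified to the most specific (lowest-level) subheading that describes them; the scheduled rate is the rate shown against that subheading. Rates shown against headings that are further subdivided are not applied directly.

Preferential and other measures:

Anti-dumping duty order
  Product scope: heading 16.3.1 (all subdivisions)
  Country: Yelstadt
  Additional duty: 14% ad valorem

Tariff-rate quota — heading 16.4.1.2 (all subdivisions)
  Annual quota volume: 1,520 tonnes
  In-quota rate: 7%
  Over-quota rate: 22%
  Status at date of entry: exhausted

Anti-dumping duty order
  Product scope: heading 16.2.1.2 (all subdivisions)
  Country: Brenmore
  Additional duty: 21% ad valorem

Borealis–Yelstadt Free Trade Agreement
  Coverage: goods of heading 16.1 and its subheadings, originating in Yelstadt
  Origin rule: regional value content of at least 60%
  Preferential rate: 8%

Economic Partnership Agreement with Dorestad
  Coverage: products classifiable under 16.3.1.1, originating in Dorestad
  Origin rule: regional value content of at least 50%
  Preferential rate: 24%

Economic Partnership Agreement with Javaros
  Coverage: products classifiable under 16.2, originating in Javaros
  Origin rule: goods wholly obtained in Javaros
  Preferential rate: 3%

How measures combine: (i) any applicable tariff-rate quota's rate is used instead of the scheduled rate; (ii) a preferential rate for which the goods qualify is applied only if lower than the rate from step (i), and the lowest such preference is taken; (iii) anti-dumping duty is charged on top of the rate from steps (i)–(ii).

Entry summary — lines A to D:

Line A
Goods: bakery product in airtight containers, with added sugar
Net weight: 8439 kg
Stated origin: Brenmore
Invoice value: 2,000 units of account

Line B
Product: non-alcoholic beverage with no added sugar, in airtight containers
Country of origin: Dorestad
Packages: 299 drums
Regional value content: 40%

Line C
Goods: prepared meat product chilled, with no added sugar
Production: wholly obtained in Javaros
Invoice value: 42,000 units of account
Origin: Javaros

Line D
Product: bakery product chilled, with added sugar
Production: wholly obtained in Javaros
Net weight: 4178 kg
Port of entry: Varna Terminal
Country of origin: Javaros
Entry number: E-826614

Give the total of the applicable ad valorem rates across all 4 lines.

Line A: bakery product → 16.2; in airtight containers → 16.2.1; with added sugar → 16.2.1.1. Scheduled 7%. No special measure applies. → 7%.
Line B: non-alcoholic beverage → 16.4; in airtight containers → 16.4.1; with no added sugar → 16.4.1.2. Scheduled 13%. quota on 16.4.1.2 exhausted → over-quota 22%; Dorestad agreement on 16.3.1.1: 16.4.1.2 not covered. → 22%.
Line C: prepared meat product → 16.3; chilled → 16.3.1; with no added sugar → 16.3.1.2. Scheduled 29%. Javaros agreement on 16.2: 16.3.1.2 not covered. → 29%.
Line D: bakery product → 16.2; chilled → 16.2.2; with added sugar → 16.2.2.2. Scheduled 26%. Javaros agreement on 16.2: wholly obtained → 3% available; preferential 3%. → 3%.
Sum: 7% + 22% + 29% + 3% = 61%.

61%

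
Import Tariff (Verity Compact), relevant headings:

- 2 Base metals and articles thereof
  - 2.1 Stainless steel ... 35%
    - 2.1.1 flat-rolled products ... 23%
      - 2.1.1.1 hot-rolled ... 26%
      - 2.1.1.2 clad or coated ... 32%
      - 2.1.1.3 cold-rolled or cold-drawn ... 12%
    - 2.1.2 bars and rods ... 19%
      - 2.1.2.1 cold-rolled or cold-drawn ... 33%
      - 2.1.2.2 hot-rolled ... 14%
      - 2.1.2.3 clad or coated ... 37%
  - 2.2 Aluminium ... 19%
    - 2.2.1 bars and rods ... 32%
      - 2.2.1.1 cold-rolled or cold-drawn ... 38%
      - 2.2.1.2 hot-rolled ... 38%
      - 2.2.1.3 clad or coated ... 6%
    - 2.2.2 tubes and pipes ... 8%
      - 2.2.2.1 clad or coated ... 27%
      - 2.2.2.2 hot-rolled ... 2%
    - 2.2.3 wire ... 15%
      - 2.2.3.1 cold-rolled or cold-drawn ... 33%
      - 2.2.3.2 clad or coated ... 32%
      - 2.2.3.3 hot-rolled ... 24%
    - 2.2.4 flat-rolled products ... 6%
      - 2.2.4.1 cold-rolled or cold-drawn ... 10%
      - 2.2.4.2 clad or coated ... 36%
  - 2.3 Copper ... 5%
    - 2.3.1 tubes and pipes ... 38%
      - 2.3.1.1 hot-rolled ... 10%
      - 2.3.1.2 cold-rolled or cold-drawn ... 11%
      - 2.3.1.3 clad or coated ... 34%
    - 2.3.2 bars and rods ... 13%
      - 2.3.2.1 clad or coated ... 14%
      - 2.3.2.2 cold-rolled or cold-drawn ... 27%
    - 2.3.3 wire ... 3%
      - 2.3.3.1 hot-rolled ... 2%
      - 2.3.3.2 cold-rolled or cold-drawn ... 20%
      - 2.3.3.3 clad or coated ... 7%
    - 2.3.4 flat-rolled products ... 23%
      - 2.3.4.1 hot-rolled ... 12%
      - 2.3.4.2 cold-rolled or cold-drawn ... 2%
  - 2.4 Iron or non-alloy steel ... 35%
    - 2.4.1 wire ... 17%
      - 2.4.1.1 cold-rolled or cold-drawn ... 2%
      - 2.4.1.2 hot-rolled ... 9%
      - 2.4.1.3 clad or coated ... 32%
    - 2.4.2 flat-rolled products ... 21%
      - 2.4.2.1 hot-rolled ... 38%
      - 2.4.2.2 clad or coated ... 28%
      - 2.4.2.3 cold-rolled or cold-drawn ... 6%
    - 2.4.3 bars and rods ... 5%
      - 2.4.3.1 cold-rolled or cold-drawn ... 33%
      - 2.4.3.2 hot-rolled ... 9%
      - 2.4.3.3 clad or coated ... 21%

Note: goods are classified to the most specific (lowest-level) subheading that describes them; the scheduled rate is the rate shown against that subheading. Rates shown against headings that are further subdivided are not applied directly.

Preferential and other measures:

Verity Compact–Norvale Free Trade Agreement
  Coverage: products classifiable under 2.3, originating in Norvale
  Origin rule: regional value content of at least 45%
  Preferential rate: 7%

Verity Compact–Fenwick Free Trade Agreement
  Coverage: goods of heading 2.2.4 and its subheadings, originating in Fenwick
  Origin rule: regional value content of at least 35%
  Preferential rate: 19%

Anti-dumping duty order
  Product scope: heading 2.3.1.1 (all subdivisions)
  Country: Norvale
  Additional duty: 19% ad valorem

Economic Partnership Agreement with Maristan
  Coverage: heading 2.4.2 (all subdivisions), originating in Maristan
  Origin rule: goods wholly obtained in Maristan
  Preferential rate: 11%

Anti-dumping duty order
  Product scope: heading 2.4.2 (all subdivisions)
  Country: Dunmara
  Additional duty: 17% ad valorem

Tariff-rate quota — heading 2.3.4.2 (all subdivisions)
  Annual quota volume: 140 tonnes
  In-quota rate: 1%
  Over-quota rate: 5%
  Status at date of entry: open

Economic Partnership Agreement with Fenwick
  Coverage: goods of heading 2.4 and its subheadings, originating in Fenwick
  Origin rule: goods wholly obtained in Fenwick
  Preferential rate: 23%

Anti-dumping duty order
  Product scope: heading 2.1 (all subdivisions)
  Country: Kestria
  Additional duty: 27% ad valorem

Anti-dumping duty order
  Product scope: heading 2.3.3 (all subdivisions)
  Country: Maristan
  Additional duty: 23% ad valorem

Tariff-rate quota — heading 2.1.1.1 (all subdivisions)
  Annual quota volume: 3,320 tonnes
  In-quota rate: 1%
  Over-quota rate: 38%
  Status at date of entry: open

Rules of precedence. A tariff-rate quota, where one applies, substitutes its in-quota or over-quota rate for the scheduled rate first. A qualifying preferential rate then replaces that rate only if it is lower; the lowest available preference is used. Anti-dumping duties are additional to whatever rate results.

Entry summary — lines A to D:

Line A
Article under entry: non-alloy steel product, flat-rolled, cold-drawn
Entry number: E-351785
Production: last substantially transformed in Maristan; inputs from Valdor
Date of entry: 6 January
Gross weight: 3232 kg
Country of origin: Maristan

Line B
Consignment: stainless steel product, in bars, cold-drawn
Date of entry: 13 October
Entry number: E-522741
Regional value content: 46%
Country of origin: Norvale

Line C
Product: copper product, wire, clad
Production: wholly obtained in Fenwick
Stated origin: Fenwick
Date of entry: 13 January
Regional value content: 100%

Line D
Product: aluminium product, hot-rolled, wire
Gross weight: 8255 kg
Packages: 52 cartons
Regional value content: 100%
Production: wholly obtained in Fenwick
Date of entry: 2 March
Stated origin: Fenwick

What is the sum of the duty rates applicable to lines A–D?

70%

Line A: non-alloy steel → 2.4; flat-rolled → 2.4.2; cold-drawn → 2.4.2.3. Scheduled 6%. Maristan agreement on 2.4.2: not wholly obtained. → 6%.
Line B: stainless steel → 2.1; in bars → 2.1.2; cold-drawn → 2.1.2.1. Scheduled 33%. Norvale agreement on 2.3: 2.1.2.1 not covered. → 33%.
Line C: copper → 2.3; wire → 2.3.3; clad → 2.3.3.3. Scheduled 7%. Fenwick agreement on 2.2.4: 2.3.3.3 not covered; Fenwick agreement on 2.4: 2.3.3.3 not covered. → 7%.
Line D: aluminium → 2.2; wire → 2.2.3; hot-rolled → 2.2.3.3. Scheduled 24%. Fenwick agreement on 2.2.4: 2.2.3.3 not covered; Fenwick agreement on 2.4: 2.2.3.3 not covered. → 24%.
Sum: 6% + 33% + 7% + 24% = 70%.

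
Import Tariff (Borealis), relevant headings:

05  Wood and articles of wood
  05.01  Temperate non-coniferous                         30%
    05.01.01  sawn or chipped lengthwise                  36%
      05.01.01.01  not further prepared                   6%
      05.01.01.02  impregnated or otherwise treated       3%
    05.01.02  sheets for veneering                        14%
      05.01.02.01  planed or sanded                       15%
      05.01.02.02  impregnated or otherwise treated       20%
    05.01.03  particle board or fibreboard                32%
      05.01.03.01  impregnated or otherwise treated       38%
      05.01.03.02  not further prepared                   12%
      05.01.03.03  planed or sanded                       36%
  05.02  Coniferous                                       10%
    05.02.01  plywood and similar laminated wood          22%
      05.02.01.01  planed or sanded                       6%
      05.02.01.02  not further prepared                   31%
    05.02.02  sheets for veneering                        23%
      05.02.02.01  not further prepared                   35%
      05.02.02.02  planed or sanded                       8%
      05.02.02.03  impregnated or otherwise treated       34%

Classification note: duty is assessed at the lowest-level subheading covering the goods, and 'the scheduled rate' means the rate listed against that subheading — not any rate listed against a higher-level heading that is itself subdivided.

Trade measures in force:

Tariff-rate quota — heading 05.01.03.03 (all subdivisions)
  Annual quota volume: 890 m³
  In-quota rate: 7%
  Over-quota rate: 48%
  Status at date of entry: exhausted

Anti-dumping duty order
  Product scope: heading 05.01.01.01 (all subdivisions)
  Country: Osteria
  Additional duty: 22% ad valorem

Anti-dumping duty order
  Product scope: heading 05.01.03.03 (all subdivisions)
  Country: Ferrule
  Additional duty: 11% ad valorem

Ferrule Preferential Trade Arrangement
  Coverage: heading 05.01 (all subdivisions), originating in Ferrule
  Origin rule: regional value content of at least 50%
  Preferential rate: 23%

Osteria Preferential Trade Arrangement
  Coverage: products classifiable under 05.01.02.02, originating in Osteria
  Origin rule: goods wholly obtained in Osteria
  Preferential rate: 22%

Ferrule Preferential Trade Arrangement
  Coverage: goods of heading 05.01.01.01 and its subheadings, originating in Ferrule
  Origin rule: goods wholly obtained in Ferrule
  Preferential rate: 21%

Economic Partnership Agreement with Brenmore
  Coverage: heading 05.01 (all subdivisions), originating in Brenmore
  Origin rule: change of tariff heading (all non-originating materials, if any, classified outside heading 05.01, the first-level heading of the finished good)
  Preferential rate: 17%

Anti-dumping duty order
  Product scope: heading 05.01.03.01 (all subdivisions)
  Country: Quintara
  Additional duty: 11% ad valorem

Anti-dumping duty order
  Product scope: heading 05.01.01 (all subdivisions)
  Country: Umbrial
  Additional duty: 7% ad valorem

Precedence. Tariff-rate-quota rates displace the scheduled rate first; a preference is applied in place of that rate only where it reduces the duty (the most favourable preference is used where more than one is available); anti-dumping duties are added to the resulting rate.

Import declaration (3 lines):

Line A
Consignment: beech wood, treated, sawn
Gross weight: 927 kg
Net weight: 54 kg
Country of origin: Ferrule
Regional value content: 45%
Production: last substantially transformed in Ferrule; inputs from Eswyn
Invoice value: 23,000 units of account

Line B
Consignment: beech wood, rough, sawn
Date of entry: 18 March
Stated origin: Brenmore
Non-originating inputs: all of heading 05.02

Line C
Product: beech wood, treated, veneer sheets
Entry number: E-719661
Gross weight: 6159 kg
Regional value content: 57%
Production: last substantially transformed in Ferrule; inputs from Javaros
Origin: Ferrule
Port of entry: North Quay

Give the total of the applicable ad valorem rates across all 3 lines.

29%

Line A: beech → 05.01; sawn → 05.01.01; treated → 05.01.01.02. Scheduled 3%. Ferrule agreement on 05.01: RVC < 50%; Ferrule agreement on 05.01.01.01: 05.01.01.02 not covered. → 3%.
Line B: beech → 05.01; sawn → 05.01.01; rough → 05.01.01.01. Scheduled 6%. Brenmore agreement on 05.01: CTH met → 17% available; preference 17% not lower than 6% → no reduction. → 6%.
Line C: beech → 05.01; veneer sheets → 05.01.02; treated → 05.01.02.02. Scheduled 20%. Ferrule agreement on 05.01: RVC ≥ 50% → 23% available; Ferrule agreement on 05.01.01.01: 05.01.02.02 not covered; preference 23% not lower than 20% → no reduction. → 20%.
Sum: 3% + 6% + 20% = 29%.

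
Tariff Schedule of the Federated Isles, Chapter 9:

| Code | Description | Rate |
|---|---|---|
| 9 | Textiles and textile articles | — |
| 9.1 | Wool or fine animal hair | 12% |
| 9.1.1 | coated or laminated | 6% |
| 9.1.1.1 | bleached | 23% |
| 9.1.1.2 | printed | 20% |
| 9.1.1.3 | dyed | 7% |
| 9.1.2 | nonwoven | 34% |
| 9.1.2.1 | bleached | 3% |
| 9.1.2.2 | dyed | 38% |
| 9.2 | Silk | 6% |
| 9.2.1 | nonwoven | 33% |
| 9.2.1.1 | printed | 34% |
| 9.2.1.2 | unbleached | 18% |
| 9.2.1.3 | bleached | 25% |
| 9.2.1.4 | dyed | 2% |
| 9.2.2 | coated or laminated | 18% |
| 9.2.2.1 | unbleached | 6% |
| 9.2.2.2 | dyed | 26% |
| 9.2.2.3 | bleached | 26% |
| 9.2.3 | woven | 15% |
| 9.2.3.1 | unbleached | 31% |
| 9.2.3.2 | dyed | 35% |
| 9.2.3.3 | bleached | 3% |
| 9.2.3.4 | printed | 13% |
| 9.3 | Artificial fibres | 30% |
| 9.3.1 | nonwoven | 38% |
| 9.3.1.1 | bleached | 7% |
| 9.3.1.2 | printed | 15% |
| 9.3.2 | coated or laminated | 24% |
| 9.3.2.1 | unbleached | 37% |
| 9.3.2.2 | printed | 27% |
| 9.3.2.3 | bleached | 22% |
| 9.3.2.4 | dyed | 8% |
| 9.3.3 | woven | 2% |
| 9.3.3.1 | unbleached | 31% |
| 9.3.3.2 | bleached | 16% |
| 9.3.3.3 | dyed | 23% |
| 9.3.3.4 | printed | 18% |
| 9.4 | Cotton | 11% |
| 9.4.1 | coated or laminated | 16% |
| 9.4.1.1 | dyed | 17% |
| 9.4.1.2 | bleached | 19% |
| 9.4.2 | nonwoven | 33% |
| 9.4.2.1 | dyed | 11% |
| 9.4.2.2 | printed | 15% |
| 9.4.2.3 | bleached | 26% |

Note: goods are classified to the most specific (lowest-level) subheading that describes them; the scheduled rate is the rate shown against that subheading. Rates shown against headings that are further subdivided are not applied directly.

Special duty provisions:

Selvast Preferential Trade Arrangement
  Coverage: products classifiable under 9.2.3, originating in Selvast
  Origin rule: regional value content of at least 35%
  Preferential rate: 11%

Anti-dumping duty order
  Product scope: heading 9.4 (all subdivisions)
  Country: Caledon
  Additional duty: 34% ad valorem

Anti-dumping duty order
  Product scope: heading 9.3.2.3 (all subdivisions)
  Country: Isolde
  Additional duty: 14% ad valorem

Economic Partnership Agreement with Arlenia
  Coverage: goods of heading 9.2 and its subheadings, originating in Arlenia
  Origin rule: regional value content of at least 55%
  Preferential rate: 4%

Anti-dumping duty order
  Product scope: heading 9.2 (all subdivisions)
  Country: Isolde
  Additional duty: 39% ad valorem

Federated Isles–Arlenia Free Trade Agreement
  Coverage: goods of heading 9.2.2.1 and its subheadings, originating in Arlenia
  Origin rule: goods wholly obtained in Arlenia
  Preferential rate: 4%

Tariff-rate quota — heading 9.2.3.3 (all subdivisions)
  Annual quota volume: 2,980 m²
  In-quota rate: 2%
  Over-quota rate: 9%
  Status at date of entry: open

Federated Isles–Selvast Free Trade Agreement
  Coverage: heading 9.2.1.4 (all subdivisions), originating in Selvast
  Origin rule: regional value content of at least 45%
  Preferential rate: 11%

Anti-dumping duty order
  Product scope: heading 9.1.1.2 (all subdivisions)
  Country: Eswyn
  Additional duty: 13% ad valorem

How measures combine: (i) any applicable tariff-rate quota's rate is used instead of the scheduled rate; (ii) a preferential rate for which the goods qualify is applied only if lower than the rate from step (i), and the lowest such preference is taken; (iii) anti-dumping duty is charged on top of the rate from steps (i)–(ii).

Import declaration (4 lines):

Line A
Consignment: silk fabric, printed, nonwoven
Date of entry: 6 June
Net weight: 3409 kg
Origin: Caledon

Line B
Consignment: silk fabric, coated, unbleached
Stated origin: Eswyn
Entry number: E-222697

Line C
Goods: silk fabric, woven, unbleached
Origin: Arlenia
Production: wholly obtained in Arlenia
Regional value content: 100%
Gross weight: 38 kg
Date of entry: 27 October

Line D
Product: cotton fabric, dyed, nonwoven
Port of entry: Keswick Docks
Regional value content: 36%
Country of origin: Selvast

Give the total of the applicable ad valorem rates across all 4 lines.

Line A: silk → 9.2; nonwoven → 9.2.1; printed → 9.2.1.1. Scheduled 34%. No special measure applies. → 34%.
Line B: silk → 9.2; coated → 9.2.2; unbleached → 9.2.2.1. Scheduled 6%. No special measure applies. → 6%.
Line C: silk → 9.2; woven → 9.2.3; unbleached → 9.2.3.1. Scheduled 31%. Arlenia agreement on 9.2: RVC ≥ 55% → 4% available; Arlenia agreement on 9.2.2.1: 9.2.3.1 not covered; preferential 4%. → 4%.
Line D: cotton → 9.4; nonwoven → 9.4.2; dyed → 9.4.2.1. Scheduled 11%. Selvast agreement on 9.2.3: 9.4.2.1 not covered; Selvast agreement on 9.2.1.4: 9.4.2.1 not covered. → 11%.
Sum: 34% + 6% + 4% + 11% = 55%.

55%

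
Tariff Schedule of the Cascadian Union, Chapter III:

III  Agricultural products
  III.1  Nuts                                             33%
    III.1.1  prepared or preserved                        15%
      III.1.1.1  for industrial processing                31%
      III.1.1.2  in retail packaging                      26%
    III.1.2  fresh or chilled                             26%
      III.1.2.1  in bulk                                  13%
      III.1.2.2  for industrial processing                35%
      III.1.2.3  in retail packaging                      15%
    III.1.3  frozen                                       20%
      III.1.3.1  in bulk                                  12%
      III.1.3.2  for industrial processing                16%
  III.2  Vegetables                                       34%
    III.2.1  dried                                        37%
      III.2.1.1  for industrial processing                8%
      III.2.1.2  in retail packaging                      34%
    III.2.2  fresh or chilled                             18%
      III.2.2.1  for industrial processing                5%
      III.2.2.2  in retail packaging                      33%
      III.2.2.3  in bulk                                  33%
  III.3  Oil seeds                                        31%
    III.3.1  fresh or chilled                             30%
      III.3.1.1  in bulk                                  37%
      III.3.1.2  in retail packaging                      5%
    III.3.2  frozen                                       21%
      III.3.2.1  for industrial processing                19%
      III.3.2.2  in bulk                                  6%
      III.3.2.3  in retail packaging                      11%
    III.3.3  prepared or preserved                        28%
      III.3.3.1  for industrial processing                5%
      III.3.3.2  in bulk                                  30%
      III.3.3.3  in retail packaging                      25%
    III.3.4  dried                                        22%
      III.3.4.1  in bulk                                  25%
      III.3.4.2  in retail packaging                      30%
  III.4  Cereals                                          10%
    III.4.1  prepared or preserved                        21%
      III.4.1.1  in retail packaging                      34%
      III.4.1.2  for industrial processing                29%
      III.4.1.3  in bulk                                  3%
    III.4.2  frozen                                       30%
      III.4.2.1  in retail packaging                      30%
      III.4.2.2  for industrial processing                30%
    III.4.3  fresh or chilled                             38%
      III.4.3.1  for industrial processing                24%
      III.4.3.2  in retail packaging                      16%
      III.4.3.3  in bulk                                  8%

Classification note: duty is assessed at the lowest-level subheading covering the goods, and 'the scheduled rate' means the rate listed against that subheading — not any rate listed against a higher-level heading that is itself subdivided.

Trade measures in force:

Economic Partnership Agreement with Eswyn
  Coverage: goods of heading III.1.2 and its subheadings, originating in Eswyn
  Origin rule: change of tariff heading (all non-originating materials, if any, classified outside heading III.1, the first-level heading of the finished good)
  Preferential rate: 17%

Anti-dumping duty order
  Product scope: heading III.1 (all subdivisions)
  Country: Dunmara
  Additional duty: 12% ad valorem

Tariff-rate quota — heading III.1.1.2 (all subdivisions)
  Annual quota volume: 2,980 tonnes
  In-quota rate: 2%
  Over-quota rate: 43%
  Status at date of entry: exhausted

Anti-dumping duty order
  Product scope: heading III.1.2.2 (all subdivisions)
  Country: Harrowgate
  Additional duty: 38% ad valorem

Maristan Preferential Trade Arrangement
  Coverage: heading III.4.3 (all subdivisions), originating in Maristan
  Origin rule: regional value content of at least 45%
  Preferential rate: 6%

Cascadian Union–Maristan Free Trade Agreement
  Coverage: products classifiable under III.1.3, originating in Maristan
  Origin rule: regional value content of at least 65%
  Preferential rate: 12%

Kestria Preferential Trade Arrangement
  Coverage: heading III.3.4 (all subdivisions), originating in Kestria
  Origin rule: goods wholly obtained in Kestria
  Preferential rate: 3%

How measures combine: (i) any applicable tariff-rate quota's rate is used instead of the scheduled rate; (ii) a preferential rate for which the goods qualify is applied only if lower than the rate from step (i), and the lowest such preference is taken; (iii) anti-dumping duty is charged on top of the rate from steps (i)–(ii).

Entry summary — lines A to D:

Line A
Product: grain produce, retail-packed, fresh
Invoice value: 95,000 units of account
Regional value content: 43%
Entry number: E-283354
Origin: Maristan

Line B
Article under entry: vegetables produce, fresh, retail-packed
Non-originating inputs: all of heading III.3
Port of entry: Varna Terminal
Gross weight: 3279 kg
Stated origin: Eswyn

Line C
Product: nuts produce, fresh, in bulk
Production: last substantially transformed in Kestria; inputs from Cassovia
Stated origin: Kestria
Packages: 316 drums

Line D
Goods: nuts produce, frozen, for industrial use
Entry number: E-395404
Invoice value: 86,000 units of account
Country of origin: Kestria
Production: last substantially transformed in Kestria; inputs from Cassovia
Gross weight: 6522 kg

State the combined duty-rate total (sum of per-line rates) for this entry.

78%

Line A: grain → III.4; fresh → III.4.3; retail-packed → III.4.3.2. Scheduled 16%. Maristan agreement on III.4.3: RVC < 45%; Maristan agreement on III.1.3: III.4.3.2 not covered. → 16%.
Line B: vegetables → III.2; fresh → III.2.2; retail-packed → III.2.2.2. Scheduled 33%. Eswyn agreement on III.1.2: III.2.2.2 not covered. → 33%.
Line C: nuts → III.1; fresh → III.1.2; in bulk → III.1.2.1. Scheduled 13%. Kestria agreement on III.3.4: III.1.2.1 not covered. → 13%.
Line D: nuts → III.1; frozen → III.1.3; for industrial use → III.1.3.2. Scheduled 16%. Kestria agreement on III.3.4: III.1.3.2 not covered. → 16%.
Sum: 16% + 33% + 13% + 16% = 78%.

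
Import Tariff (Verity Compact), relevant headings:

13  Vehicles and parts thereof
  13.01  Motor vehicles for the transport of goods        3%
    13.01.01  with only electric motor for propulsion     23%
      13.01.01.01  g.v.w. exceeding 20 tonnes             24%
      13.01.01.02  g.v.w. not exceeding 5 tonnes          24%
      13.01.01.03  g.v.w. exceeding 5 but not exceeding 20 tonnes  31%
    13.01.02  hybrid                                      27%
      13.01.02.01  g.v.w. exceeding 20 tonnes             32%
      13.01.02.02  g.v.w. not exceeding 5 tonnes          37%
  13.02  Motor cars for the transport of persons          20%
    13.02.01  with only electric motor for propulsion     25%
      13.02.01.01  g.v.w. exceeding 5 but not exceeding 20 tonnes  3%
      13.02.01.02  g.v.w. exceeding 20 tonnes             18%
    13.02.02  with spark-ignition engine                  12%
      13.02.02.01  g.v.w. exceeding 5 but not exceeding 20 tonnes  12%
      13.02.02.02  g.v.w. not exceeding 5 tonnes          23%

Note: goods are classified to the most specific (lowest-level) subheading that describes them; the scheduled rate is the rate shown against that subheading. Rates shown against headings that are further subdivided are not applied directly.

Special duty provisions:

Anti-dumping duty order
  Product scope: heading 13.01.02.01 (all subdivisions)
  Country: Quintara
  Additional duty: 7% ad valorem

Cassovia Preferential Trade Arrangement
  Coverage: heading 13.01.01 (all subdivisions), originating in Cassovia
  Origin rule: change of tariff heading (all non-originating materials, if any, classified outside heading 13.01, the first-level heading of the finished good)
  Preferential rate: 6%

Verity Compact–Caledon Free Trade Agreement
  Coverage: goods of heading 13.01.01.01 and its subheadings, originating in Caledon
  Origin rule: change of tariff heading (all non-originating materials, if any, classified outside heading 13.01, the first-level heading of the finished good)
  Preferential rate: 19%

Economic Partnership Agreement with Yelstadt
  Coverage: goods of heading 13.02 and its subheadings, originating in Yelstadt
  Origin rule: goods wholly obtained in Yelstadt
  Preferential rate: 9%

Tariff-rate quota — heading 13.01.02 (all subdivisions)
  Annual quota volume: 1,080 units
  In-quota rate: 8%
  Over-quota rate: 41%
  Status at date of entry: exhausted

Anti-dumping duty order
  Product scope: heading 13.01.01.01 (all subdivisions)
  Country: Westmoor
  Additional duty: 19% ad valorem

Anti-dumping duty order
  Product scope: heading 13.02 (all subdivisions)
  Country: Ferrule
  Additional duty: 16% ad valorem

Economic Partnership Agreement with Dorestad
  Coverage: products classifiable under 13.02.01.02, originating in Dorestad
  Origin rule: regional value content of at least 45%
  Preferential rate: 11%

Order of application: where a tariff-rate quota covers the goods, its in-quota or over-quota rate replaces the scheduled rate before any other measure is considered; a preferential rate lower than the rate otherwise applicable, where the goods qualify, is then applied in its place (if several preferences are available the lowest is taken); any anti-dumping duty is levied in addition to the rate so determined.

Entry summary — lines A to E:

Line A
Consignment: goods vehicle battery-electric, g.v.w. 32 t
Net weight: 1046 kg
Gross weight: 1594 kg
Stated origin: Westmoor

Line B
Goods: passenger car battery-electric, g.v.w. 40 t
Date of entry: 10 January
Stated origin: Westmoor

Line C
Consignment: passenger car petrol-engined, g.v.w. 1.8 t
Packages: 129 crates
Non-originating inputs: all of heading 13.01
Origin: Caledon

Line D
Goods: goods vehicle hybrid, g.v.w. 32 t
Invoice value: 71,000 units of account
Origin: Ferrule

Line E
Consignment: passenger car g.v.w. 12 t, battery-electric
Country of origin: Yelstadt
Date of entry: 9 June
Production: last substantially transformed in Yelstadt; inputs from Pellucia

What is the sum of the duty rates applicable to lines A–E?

Line A: goods vehicle → 13.01; battery-electric → 13.01.01; g.v.w. 32 t → 13.01.01.01. Scheduled 24%. anti-dumping (Westmoor, 13.01.01.01): +19%; total 24% + 19% = 43%. → 43%.
Line B: passenger car → 13.02; battery-electric → 13.02.01; g.v.w. 40 t → 13.02.01.02. Scheduled 18%. No special measure applies. → 18%.
Line C: passenger car → 13.02; petrol-engined → 13.02.02; g.v.w. 1.8 t → 13.02.02.02. Scheduled 23%. Caledon agreement on 13.01.01.01: 13.02.02.02 not covered. → 23%.
Line D: goods vehicle → 13.01; hybrid → 13.01.02; g.v.w. 32 t → 13.01.02.01. Scheduled 32%. quota on 13.01.02 exhausted → over-quota 41%. → 41%.
Line E: passenger car → 13.02; battery-electric → 13.02.01; g.v.w. 12 t → 13.02.01.01. Scheduled 3%. Yelstadt agreement on 13.02: not wholly obtained. → 3%.
Sum: 43% + 18% + 23% + 41% + 3% = 128%.

128%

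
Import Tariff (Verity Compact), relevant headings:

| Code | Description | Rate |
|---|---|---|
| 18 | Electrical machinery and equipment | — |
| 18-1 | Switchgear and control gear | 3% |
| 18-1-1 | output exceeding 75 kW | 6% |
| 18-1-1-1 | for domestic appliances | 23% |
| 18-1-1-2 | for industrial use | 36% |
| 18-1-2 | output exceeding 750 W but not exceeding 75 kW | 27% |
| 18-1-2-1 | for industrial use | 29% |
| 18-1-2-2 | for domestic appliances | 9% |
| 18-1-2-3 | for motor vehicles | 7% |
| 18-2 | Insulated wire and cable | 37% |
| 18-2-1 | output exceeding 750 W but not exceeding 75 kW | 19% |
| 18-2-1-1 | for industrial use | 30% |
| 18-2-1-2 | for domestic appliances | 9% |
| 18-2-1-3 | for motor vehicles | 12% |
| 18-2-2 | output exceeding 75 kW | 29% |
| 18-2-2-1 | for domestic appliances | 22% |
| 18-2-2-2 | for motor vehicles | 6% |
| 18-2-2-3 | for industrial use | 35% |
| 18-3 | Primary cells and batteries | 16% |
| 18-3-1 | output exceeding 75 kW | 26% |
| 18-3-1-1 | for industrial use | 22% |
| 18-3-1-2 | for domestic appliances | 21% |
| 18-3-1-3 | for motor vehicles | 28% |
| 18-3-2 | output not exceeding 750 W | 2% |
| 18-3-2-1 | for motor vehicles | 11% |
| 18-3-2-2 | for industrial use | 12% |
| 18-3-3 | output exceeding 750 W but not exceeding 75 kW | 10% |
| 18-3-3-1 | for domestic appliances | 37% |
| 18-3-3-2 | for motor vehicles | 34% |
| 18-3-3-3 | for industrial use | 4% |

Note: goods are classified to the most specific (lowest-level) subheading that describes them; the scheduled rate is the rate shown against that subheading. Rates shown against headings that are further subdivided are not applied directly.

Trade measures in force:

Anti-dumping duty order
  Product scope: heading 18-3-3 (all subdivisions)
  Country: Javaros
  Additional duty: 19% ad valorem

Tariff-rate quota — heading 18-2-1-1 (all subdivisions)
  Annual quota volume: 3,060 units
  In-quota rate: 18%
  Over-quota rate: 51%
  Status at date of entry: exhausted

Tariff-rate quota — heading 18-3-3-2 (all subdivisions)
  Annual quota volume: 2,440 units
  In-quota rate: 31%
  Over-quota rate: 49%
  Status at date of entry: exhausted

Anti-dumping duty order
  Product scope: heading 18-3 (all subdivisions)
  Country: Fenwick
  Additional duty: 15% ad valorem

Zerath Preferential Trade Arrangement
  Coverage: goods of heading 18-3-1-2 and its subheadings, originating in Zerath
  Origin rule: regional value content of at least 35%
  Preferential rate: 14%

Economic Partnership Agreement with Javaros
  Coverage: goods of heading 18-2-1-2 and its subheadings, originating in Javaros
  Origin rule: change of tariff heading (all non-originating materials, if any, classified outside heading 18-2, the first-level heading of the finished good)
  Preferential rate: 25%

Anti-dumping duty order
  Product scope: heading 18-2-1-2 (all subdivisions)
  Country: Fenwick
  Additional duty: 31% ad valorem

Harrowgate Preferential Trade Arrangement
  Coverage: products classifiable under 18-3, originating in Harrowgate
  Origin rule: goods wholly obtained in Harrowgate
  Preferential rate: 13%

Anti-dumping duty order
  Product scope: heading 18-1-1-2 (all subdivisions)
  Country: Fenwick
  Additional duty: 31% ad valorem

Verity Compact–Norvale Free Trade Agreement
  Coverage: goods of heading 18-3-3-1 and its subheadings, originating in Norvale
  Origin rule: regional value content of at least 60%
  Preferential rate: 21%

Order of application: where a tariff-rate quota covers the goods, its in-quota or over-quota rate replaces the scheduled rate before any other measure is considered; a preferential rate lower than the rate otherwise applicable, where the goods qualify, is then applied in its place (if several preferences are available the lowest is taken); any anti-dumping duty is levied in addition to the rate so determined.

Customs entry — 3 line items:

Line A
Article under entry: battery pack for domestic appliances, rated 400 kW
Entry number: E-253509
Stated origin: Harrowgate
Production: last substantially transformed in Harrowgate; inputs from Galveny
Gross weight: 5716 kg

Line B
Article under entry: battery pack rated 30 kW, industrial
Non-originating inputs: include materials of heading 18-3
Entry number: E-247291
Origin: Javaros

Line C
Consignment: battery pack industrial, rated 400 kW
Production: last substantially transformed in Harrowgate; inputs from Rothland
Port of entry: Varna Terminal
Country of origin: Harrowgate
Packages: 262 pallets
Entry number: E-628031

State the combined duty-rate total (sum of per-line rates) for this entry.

Line A: battery pack → 18-3; rated 400 kW → 18-3-1; for domestic appliances → 18-3-1-2. Scheduled 21%. Harrowgate agreement on 18-3: not wholly obtained. → 21%.
Line B: battery pack → 18-3; rated 30 kW → 18-3-3; industrial → 18-3-3-3. Scheduled 4%. Javaros agreement on 18-2-1-2: 18-3-3-3 not covered; anti-dumping (Javaros, 18-3-3): +19%; total 4% + 19% = 23%. → 23%.
Line C: battery pack → 18-3; rated 400 kW → 18-3-1; industrial → 18-3-1-1. Scheduled 22%. Harrowgate agreement on 18-3: not wholly obtained. → 22%.
Sum: 21% + 23% + 22% = 66%.

66%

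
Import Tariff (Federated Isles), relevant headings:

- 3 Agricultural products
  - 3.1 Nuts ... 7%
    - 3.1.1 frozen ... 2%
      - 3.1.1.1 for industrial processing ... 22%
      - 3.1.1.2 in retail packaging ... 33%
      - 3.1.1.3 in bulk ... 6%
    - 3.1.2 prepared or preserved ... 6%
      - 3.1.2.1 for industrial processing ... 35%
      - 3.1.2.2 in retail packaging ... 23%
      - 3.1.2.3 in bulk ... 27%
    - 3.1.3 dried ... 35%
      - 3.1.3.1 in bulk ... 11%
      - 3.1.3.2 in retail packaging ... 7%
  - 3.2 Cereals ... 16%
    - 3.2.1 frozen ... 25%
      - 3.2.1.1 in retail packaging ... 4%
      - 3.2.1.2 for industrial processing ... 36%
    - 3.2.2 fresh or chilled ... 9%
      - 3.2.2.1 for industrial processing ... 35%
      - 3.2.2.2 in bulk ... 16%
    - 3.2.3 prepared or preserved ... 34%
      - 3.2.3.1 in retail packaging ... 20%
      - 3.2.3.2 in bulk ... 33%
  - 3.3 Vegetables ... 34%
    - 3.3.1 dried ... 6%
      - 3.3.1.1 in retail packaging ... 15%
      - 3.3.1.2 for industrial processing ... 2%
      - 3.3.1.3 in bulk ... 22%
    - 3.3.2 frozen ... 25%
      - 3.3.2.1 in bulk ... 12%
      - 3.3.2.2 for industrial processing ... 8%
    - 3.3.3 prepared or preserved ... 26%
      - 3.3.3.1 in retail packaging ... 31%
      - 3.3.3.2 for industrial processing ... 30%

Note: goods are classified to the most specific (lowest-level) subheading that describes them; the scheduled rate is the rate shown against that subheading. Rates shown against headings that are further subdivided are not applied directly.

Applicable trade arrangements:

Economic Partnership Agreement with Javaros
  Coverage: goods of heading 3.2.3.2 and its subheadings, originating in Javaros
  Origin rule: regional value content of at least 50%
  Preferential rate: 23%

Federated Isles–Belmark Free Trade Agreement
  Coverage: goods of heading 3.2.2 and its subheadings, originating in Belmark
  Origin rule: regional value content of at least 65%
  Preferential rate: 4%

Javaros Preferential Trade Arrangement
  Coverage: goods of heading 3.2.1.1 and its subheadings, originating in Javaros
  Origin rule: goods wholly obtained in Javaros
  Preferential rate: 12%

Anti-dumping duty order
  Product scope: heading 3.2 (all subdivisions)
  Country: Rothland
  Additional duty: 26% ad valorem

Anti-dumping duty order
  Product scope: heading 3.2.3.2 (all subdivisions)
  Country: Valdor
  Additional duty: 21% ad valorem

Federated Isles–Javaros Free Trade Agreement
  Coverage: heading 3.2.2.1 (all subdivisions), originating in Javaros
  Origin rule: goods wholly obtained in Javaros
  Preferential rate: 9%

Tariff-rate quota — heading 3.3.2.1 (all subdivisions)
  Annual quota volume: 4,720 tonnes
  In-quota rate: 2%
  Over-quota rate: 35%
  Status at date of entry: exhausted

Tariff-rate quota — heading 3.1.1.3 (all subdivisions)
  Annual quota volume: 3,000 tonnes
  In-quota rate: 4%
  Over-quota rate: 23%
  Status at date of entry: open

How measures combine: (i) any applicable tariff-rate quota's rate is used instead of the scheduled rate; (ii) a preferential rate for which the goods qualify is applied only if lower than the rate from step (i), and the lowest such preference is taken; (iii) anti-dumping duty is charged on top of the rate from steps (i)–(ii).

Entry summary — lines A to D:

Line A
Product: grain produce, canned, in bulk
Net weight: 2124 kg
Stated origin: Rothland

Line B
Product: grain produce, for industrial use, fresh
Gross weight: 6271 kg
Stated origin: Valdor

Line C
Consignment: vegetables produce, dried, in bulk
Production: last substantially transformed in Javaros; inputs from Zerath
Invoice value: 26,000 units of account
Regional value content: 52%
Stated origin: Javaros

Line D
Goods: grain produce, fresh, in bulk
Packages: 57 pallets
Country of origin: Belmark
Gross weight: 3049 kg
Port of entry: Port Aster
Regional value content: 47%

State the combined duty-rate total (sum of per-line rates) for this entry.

132%

Line A: grain → 3.2; canned → 3.2.3; in bulk → 3.2.3.2. Scheduled 33%. anti-dumping (Rothland, 3.2): +26%; total 33% + 26% = 59%. → 59%.
Line B: grain → 3.2; fresh → 3.2.2; for industrial use → 3.2.2.1. Scheduled 35%. No special measure applies. → 35%.
Line C: vegetables → 3.3; dried → 3.3.1; in bulk → 3.3.1.3. Scheduled 22%. Javaros agreement on 3.2.3.2: 3.3.1.3 not covered; Javaros agreement on 3.2.1.1: 3.3.1.3 not covered; Javaros agreement on 3.2.2.1: 3.3.1.3 not covered. → 22%.
Line D: grain → 3.2; fresh → 3.2.2; in bulk → 3.2.2.2. Scheduled 16%. Belmark agreement on 3.2.2: RVC < 65%. → 16%.
Sum: 59% + 35% + 22% + 16% = 132%.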